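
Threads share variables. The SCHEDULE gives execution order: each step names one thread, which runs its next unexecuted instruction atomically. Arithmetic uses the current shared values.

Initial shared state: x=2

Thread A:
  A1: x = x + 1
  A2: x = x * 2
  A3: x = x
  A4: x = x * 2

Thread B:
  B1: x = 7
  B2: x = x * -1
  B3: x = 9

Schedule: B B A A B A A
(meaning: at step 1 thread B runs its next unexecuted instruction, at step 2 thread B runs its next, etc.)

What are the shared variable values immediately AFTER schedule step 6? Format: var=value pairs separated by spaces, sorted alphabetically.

Answer: x=9

Derivation:
Step 1: thread B executes B1 (x = 7). Shared: x=7. PCs: A@0 B@1
Step 2: thread B executes B2 (x = x * -1). Shared: x=-7. PCs: A@0 B@2
Step 3: thread A executes A1 (x = x + 1). Shared: x=-6. PCs: A@1 B@2
Step 4: thread A executes A2 (x = x * 2). Shared: x=-12. PCs: A@2 B@2
Step 5: thread B executes B3 (x = 9). Shared: x=9. PCs: A@2 B@3
Step 6: thread A executes A3 (x = x). Shared: x=9. PCs: A@3 B@3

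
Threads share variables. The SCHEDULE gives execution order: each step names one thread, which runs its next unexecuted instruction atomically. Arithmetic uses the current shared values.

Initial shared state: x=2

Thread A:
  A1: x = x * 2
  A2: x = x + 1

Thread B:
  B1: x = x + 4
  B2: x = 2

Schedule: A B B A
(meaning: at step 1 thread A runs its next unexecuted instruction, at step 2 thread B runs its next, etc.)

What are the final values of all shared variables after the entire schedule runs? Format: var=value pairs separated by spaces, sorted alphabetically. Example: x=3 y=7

Step 1: thread A executes A1 (x = x * 2). Shared: x=4. PCs: A@1 B@0
Step 2: thread B executes B1 (x = x + 4). Shared: x=8. PCs: A@1 B@1
Step 3: thread B executes B2 (x = 2). Shared: x=2. PCs: A@1 B@2
Step 4: thread A executes A2 (x = x + 1). Shared: x=3. PCs: A@2 B@2

Answer: x=3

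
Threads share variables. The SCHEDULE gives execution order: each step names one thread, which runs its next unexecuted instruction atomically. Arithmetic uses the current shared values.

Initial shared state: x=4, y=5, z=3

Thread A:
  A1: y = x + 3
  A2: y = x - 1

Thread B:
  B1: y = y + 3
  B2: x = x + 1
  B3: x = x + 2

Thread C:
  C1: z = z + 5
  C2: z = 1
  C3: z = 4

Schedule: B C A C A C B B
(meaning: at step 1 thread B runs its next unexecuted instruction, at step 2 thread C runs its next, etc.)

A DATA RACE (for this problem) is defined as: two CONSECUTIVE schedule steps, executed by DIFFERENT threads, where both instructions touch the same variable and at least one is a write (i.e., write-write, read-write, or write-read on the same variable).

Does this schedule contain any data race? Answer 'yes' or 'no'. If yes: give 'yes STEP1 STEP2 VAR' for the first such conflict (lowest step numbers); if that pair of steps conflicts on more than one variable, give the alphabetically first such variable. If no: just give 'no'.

Answer: no

Derivation:
Steps 1,2: B(r=y,w=y) vs C(r=z,w=z). No conflict.
Steps 2,3: C(r=z,w=z) vs A(r=x,w=y). No conflict.
Steps 3,4: A(r=x,w=y) vs C(r=-,w=z). No conflict.
Steps 4,5: C(r=-,w=z) vs A(r=x,w=y). No conflict.
Steps 5,6: A(r=x,w=y) vs C(r=-,w=z). No conflict.
Steps 6,7: C(r=-,w=z) vs B(r=x,w=x). No conflict.
Steps 7,8: same thread (B). No race.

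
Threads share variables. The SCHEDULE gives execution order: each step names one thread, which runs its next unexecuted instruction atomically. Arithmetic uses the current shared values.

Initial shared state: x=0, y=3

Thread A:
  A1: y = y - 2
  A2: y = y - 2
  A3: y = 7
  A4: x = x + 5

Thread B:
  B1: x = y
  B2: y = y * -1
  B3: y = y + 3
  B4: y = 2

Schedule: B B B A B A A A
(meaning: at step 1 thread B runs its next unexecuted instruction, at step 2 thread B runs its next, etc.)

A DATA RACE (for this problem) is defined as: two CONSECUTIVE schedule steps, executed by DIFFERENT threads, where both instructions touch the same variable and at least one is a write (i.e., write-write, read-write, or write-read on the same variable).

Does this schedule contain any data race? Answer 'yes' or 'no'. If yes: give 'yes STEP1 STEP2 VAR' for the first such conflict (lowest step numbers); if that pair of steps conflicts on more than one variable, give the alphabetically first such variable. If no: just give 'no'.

Steps 1,2: same thread (B). No race.
Steps 2,3: same thread (B). No race.
Steps 3,4: B(y = y + 3) vs A(y = y - 2). RACE on y (W-W).
Steps 4,5: A(y = y - 2) vs B(y = 2). RACE on y (W-W).
Steps 5,6: B(y = 2) vs A(y = y - 2). RACE on y (W-W).
Steps 6,7: same thread (A). No race.
Steps 7,8: same thread (A). No race.
First conflict at steps 3,4.

Answer: yes 3 4 y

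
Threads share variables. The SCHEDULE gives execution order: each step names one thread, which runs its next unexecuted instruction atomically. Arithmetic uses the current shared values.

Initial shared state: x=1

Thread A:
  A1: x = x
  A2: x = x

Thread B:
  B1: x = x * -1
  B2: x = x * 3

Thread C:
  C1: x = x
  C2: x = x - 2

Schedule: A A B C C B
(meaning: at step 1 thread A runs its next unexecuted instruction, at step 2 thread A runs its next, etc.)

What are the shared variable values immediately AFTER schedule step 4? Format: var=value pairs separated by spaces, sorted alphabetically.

Step 1: thread A executes A1 (x = x). Shared: x=1. PCs: A@1 B@0 C@0
Step 2: thread A executes A2 (x = x). Shared: x=1. PCs: A@2 B@0 C@0
Step 3: thread B executes B1 (x = x * -1). Shared: x=-1. PCs: A@2 B@1 C@0
Step 4: thread C executes C1 (x = x). Shared: x=-1. PCs: A@2 B@1 C@1

Answer: x=-1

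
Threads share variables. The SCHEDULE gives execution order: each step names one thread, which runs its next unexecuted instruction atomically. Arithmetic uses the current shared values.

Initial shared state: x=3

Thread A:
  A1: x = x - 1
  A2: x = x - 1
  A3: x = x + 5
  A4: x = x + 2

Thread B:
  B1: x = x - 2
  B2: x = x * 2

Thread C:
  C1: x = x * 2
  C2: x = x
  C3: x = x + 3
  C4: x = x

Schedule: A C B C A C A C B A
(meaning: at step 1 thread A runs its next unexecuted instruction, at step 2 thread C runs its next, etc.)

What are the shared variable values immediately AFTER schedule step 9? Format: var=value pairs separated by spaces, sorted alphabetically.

Step 1: thread A executes A1 (x = x - 1). Shared: x=2. PCs: A@1 B@0 C@0
Step 2: thread C executes C1 (x = x * 2). Shared: x=4. PCs: A@1 B@0 C@1
Step 3: thread B executes B1 (x = x - 2). Shared: x=2. PCs: A@1 B@1 C@1
Step 4: thread C executes C2 (x = x). Shared: x=2. PCs: A@1 B@1 C@2
Step 5: thread A executes A2 (x = x - 1). Shared: x=1. PCs: A@2 B@1 C@2
Step 6: thread C executes C3 (x = x + 3). Shared: x=4. PCs: A@2 B@1 C@3
Step 7: thread A executes A3 (x = x + 5). Shared: x=9. PCs: A@3 B@1 C@3
Step 8: thread C executes C4 (x = x). Shared: x=9. PCs: A@3 B@1 C@4
Step 9: thread B executes B2 (x = x * 2). Shared: x=18. PCs: A@3 B@2 C@4

Answer: x=18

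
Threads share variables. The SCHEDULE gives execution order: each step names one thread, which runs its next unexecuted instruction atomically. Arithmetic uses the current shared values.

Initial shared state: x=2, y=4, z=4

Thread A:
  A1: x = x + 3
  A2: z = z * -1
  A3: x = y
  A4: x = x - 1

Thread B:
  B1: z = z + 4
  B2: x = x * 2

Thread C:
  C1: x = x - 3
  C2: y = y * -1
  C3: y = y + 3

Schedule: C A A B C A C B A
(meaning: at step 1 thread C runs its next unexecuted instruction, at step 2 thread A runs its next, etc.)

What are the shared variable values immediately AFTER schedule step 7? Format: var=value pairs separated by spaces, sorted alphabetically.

Step 1: thread C executes C1 (x = x - 3). Shared: x=-1 y=4 z=4. PCs: A@0 B@0 C@1
Step 2: thread A executes A1 (x = x + 3). Shared: x=2 y=4 z=4. PCs: A@1 B@0 C@1
Step 3: thread A executes A2 (z = z * -1). Shared: x=2 y=4 z=-4. PCs: A@2 B@0 C@1
Step 4: thread B executes B1 (z = z + 4). Shared: x=2 y=4 z=0. PCs: A@2 B@1 C@1
Step 5: thread C executes C2 (y = y * -1). Shared: x=2 y=-4 z=0. PCs: A@2 B@1 C@2
Step 6: thread A executes A3 (x = y). Shared: x=-4 y=-4 z=0. PCs: A@3 B@1 C@2
Step 7: thread C executes C3 (y = y + 3). Shared: x=-4 y=-1 z=0. PCs: A@3 B@1 C@3

Answer: x=-4 y=-1 z=0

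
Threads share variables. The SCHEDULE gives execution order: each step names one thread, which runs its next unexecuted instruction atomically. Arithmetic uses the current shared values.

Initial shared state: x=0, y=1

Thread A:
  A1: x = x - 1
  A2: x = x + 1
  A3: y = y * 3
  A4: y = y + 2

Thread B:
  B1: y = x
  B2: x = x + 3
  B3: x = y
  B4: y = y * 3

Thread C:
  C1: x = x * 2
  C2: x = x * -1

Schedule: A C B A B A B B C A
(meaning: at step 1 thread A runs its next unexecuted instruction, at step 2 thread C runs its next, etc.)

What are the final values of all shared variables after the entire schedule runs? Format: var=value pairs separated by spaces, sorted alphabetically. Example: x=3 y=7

Answer: x=6 y=-16

Derivation:
Step 1: thread A executes A1 (x = x - 1). Shared: x=-1 y=1. PCs: A@1 B@0 C@0
Step 2: thread C executes C1 (x = x * 2). Shared: x=-2 y=1. PCs: A@1 B@0 C@1
Step 3: thread B executes B1 (y = x). Shared: x=-2 y=-2. PCs: A@1 B@1 C@1
Step 4: thread A executes A2 (x = x + 1). Shared: x=-1 y=-2. PCs: A@2 B@1 C@1
Step 5: thread B executes B2 (x = x + 3). Shared: x=2 y=-2. PCs: A@2 B@2 C@1
Step 6: thread A executes A3 (y = y * 3). Shared: x=2 y=-6. PCs: A@3 B@2 C@1
Step 7: thread B executes B3 (x = y). Shared: x=-6 y=-6. PCs: A@3 B@3 C@1
Step 8: thread B executes B4 (y = y * 3). Shared: x=-6 y=-18. PCs: A@3 B@4 C@1
Step 9: thread C executes C2 (x = x * -1). Shared: x=6 y=-18. PCs: A@3 B@4 C@2
Step 10: thread A executes A4 (y = y + 2). Shared: x=6 y=-16. PCs: A@4 B@4 C@2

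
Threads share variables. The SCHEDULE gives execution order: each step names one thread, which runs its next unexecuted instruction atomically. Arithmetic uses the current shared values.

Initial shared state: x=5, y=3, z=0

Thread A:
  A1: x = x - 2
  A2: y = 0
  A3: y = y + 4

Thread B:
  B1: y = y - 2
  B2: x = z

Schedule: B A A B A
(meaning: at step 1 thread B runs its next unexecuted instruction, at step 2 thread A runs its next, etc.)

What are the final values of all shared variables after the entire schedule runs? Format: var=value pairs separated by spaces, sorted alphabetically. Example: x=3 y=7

Answer: x=0 y=4 z=0

Derivation:
Step 1: thread B executes B1 (y = y - 2). Shared: x=5 y=1 z=0. PCs: A@0 B@1
Step 2: thread A executes A1 (x = x - 2). Shared: x=3 y=1 z=0. PCs: A@1 B@1
Step 3: thread A executes A2 (y = 0). Shared: x=3 y=0 z=0. PCs: A@2 B@1
Step 4: thread B executes B2 (x = z). Shared: x=0 y=0 z=0. PCs: A@2 B@2
Step 5: thread A executes A3 (y = y + 4). Shared: x=0 y=4 z=0. PCs: A@3 B@2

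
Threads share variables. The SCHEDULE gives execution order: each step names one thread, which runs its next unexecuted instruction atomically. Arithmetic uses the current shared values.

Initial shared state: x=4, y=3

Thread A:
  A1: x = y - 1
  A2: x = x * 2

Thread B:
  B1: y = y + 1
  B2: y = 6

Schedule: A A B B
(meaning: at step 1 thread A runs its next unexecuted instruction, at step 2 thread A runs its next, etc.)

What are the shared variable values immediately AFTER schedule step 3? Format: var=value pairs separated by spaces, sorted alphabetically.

Step 1: thread A executes A1 (x = y - 1). Shared: x=2 y=3. PCs: A@1 B@0
Step 2: thread A executes A2 (x = x * 2). Shared: x=4 y=3. PCs: A@2 B@0
Step 3: thread B executes B1 (y = y + 1). Shared: x=4 y=4. PCs: A@2 B@1

Answer: x=4 y=4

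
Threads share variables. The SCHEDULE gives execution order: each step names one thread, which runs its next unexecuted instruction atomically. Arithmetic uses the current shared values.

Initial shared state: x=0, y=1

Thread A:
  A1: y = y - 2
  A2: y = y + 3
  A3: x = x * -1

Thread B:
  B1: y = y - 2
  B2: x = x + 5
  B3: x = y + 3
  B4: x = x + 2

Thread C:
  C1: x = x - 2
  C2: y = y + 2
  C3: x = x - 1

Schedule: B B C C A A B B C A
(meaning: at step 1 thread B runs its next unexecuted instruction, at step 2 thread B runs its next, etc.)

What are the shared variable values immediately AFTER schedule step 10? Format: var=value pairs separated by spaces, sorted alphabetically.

Step 1: thread B executes B1 (y = y - 2). Shared: x=0 y=-1. PCs: A@0 B@1 C@0
Step 2: thread B executes B2 (x = x + 5). Shared: x=5 y=-1. PCs: A@0 B@2 C@0
Step 3: thread C executes C1 (x = x - 2). Shared: x=3 y=-1. PCs: A@0 B@2 C@1
Step 4: thread C executes C2 (y = y + 2). Shared: x=3 y=1. PCs: A@0 B@2 C@2
Step 5: thread A executes A1 (y = y - 2). Shared: x=3 y=-1. PCs: A@1 B@2 C@2
Step 6: thread A executes A2 (y = y + 3). Shared: x=3 y=2. PCs: A@2 B@2 C@2
Step 7: thread B executes B3 (x = y + 3). Shared: x=5 y=2. PCs: A@2 B@3 C@2
Step 8: thread B executes B4 (x = x + 2). Shared: x=7 y=2. PCs: A@2 B@4 C@2
Step 9: thread C executes C3 (x = x - 1). Shared: x=6 y=2. PCs: A@2 B@4 C@3
Step 10: thread A executes A3 (x = x * -1). Shared: x=-6 y=2. PCs: A@3 B@4 C@3

Answer: x=-6 y=2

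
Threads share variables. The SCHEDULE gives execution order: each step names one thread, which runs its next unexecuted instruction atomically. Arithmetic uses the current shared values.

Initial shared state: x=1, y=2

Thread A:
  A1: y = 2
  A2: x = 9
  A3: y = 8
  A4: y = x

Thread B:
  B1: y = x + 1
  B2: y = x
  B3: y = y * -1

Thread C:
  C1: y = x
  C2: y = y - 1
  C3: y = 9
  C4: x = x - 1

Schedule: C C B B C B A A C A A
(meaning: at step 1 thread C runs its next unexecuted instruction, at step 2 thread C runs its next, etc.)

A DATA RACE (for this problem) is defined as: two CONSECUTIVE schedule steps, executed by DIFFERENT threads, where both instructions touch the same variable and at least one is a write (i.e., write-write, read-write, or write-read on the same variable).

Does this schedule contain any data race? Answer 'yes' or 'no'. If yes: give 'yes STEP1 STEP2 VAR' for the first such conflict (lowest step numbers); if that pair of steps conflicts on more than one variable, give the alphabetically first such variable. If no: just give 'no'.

Answer: yes 2 3 y

Derivation:
Steps 1,2: same thread (C). No race.
Steps 2,3: C(y = y - 1) vs B(y = x + 1). RACE on y (W-W).
Steps 3,4: same thread (B). No race.
Steps 4,5: B(y = x) vs C(y = 9). RACE on y (W-W).
Steps 5,6: C(y = 9) vs B(y = y * -1). RACE on y (W-W).
Steps 6,7: B(y = y * -1) vs A(y = 2). RACE on y (W-W).
Steps 7,8: same thread (A). No race.
Steps 8,9: A(x = 9) vs C(x = x - 1). RACE on x (W-W).
Steps 9,10: C(r=x,w=x) vs A(r=-,w=y). No conflict.
Steps 10,11: same thread (A). No race.
First conflict at steps 2,3.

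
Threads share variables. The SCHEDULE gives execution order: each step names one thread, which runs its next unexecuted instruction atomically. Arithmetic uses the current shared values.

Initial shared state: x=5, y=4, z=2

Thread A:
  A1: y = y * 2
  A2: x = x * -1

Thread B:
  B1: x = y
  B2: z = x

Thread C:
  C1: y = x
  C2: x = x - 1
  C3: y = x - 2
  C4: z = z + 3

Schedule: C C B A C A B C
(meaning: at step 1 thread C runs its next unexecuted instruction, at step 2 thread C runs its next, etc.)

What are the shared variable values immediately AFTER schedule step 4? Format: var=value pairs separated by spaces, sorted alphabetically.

Step 1: thread C executes C1 (y = x). Shared: x=5 y=5 z=2. PCs: A@0 B@0 C@1
Step 2: thread C executes C2 (x = x - 1). Shared: x=4 y=5 z=2. PCs: A@0 B@0 C@2
Step 3: thread B executes B1 (x = y). Shared: x=5 y=5 z=2. PCs: A@0 B@1 C@2
Step 4: thread A executes A1 (y = y * 2). Shared: x=5 y=10 z=2. PCs: A@1 B@1 C@2

Answer: x=5 y=10 z=2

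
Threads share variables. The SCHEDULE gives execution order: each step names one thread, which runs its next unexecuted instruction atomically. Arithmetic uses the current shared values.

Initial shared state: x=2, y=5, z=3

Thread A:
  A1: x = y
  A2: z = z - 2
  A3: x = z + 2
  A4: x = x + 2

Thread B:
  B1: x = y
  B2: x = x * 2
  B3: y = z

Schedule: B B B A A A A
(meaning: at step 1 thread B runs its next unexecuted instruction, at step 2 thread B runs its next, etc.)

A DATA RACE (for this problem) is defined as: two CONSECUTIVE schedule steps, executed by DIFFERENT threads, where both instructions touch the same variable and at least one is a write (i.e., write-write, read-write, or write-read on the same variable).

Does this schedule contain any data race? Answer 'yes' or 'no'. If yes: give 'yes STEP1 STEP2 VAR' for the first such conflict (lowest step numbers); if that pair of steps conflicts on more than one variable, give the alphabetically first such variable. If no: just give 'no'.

Steps 1,2: same thread (B). No race.
Steps 2,3: same thread (B). No race.
Steps 3,4: B(y = z) vs A(x = y). RACE on y (W-R).
Steps 4,5: same thread (A). No race.
Steps 5,6: same thread (A). No race.
Steps 6,7: same thread (A). No race.
First conflict at steps 3,4.

Answer: yes 3 4 y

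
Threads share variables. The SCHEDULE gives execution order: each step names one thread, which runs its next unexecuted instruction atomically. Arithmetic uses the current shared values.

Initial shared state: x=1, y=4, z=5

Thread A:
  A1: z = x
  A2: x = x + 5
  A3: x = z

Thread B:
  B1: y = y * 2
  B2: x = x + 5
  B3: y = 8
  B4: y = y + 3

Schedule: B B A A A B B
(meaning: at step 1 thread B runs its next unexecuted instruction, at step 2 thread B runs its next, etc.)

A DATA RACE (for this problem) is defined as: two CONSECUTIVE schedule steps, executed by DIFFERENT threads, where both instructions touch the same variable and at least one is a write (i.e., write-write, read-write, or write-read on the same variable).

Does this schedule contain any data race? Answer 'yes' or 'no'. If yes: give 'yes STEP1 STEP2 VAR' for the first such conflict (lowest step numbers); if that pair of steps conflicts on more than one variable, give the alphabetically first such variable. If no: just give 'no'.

Answer: yes 2 3 x

Derivation:
Steps 1,2: same thread (B). No race.
Steps 2,3: B(x = x + 5) vs A(z = x). RACE on x (W-R).
Steps 3,4: same thread (A). No race.
Steps 4,5: same thread (A). No race.
Steps 5,6: A(r=z,w=x) vs B(r=-,w=y). No conflict.
Steps 6,7: same thread (B). No race.
First conflict at steps 2,3.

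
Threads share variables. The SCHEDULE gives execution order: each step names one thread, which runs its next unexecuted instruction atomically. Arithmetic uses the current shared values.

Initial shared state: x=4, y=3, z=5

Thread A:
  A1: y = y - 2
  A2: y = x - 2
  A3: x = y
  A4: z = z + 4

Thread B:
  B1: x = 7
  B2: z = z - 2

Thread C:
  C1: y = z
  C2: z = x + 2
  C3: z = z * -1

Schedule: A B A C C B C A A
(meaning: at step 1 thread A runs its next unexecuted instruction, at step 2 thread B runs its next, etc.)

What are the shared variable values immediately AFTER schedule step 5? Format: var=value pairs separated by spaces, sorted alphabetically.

Answer: x=7 y=5 z=9

Derivation:
Step 1: thread A executes A1 (y = y - 2). Shared: x=4 y=1 z=5. PCs: A@1 B@0 C@0
Step 2: thread B executes B1 (x = 7). Shared: x=7 y=1 z=5. PCs: A@1 B@1 C@0
Step 3: thread A executes A2 (y = x - 2). Shared: x=7 y=5 z=5. PCs: A@2 B@1 C@0
Step 4: thread C executes C1 (y = z). Shared: x=7 y=5 z=5. PCs: A@2 B@1 C@1
Step 5: thread C executes C2 (z = x + 2). Shared: x=7 y=5 z=9. PCs: A@2 B@1 C@2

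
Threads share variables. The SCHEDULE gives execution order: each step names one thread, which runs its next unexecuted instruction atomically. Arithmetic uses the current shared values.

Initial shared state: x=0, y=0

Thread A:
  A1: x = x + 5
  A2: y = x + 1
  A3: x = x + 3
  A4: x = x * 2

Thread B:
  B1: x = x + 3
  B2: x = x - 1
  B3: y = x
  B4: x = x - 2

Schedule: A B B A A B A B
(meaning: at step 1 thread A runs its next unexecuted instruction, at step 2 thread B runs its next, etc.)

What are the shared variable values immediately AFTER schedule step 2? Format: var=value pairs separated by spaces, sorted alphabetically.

Answer: x=8 y=0

Derivation:
Step 1: thread A executes A1 (x = x + 5). Shared: x=5 y=0. PCs: A@1 B@0
Step 2: thread B executes B1 (x = x + 3). Shared: x=8 y=0. PCs: A@1 B@1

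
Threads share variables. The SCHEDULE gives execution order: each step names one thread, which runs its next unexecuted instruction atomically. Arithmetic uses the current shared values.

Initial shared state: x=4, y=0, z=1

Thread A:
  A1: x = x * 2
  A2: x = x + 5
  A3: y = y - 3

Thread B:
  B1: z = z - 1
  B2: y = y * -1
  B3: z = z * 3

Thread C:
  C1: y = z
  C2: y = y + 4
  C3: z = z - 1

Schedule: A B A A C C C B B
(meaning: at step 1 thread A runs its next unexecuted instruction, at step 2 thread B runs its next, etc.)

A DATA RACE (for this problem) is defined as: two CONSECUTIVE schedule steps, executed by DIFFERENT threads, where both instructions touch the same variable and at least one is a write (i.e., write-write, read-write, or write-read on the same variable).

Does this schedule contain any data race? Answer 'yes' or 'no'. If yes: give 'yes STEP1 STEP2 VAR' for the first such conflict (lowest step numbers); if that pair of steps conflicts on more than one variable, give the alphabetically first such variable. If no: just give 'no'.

Answer: yes 4 5 y

Derivation:
Steps 1,2: A(r=x,w=x) vs B(r=z,w=z). No conflict.
Steps 2,3: B(r=z,w=z) vs A(r=x,w=x). No conflict.
Steps 3,4: same thread (A). No race.
Steps 4,5: A(y = y - 3) vs C(y = z). RACE on y (W-W).
Steps 5,6: same thread (C). No race.
Steps 6,7: same thread (C). No race.
Steps 7,8: C(r=z,w=z) vs B(r=y,w=y). No conflict.
Steps 8,9: same thread (B). No race.
First conflict at steps 4,5.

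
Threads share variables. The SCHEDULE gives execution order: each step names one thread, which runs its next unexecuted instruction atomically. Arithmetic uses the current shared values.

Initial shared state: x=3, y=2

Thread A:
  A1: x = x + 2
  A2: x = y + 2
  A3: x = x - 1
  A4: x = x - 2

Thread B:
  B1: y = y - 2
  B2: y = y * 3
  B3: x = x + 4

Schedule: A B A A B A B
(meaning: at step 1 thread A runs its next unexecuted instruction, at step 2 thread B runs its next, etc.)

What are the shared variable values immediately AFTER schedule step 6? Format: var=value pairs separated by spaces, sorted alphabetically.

Step 1: thread A executes A1 (x = x + 2). Shared: x=5 y=2. PCs: A@1 B@0
Step 2: thread B executes B1 (y = y - 2). Shared: x=5 y=0. PCs: A@1 B@1
Step 3: thread A executes A2 (x = y + 2). Shared: x=2 y=0. PCs: A@2 B@1
Step 4: thread A executes A3 (x = x - 1). Shared: x=1 y=0. PCs: A@3 B@1
Step 5: thread B executes B2 (y = y * 3). Shared: x=1 y=0. PCs: A@3 B@2
Step 6: thread A executes A4 (x = x - 2). Shared: x=-1 y=0. PCs: A@4 B@2

Answer: x=-1 y=0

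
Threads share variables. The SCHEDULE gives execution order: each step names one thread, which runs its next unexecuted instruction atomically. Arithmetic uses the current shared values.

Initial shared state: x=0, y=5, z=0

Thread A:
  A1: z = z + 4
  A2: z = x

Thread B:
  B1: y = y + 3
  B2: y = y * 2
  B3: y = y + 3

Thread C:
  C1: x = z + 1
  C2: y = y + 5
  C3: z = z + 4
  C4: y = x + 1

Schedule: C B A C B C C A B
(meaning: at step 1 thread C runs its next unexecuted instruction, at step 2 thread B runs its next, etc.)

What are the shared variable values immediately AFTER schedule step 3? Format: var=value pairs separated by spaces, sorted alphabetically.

Answer: x=1 y=8 z=4

Derivation:
Step 1: thread C executes C1 (x = z + 1). Shared: x=1 y=5 z=0. PCs: A@0 B@0 C@1
Step 2: thread B executes B1 (y = y + 3). Shared: x=1 y=8 z=0. PCs: A@0 B@1 C@1
Step 3: thread A executes A1 (z = z + 4). Shared: x=1 y=8 z=4. PCs: A@1 B@1 C@1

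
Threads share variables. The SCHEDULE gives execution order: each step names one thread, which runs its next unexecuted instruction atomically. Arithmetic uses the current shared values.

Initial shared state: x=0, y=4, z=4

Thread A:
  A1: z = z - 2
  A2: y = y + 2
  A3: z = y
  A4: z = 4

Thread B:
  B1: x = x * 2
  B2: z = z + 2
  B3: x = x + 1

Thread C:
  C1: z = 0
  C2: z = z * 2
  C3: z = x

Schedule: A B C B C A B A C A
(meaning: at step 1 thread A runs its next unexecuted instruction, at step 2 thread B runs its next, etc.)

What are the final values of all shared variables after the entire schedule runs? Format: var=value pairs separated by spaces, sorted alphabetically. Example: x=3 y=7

Step 1: thread A executes A1 (z = z - 2). Shared: x=0 y=4 z=2. PCs: A@1 B@0 C@0
Step 2: thread B executes B1 (x = x * 2). Shared: x=0 y=4 z=2. PCs: A@1 B@1 C@0
Step 3: thread C executes C1 (z = 0). Shared: x=0 y=4 z=0. PCs: A@1 B@1 C@1
Step 4: thread B executes B2 (z = z + 2). Shared: x=0 y=4 z=2. PCs: A@1 B@2 C@1
Step 5: thread C executes C2 (z = z * 2). Shared: x=0 y=4 z=4. PCs: A@1 B@2 C@2
Step 6: thread A executes A2 (y = y + 2). Shared: x=0 y=6 z=4. PCs: A@2 B@2 C@2
Step 7: thread B executes B3 (x = x + 1). Shared: x=1 y=6 z=4. PCs: A@2 B@3 C@2
Step 8: thread A executes A3 (z = y). Shared: x=1 y=6 z=6. PCs: A@3 B@3 C@2
Step 9: thread C executes C3 (z = x). Shared: x=1 y=6 z=1. PCs: A@3 B@3 C@3
Step 10: thread A executes A4 (z = 4). Shared: x=1 y=6 z=4. PCs: A@4 B@3 C@3

Answer: x=1 y=6 z=4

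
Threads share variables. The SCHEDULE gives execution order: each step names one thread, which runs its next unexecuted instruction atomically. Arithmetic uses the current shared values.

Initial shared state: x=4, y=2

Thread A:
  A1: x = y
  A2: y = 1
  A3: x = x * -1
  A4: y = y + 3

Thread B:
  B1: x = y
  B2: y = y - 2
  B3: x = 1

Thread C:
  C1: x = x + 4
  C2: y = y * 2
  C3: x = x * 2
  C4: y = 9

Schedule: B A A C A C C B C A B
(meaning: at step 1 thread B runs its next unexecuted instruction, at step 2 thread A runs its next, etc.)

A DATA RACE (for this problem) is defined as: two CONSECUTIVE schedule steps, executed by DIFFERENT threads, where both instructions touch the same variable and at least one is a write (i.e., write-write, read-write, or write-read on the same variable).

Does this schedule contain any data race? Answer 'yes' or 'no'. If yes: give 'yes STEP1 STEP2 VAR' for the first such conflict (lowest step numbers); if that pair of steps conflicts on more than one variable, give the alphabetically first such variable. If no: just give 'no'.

Steps 1,2: B(x = y) vs A(x = y). RACE on x (W-W).
Steps 2,3: same thread (A). No race.
Steps 3,4: A(r=-,w=y) vs C(r=x,w=x). No conflict.
Steps 4,5: C(x = x + 4) vs A(x = x * -1). RACE on x (W-W).
Steps 5,6: A(r=x,w=x) vs C(r=y,w=y). No conflict.
Steps 6,7: same thread (C). No race.
Steps 7,8: C(r=x,w=x) vs B(r=y,w=y). No conflict.
Steps 8,9: B(y = y - 2) vs C(y = 9). RACE on y (W-W).
Steps 9,10: C(y = 9) vs A(y = y + 3). RACE on y (W-W).
Steps 10,11: A(r=y,w=y) vs B(r=-,w=x). No conflict.
First conflict at steps 1,2.

Answer: yes 1 2 x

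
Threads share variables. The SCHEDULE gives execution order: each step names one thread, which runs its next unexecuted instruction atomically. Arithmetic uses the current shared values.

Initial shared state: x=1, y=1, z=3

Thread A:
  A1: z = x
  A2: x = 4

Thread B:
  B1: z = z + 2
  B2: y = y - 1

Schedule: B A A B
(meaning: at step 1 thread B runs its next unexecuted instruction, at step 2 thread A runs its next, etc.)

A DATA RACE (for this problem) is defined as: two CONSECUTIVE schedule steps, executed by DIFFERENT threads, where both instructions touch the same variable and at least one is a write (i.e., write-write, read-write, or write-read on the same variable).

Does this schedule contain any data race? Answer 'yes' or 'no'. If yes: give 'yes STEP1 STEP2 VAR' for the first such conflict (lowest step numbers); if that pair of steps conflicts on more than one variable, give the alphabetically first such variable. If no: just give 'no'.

Steps 1,2: B(z = z + 2) vs A(z = x). RACE on z (W-W).
Steps 2,3: same thread (A). No race.
Steps 3,4: A(r=-,w=x) vs B(r=y,w=y). No conflict.
First conflict at steps 1,2.

Answer: yes 1 2 z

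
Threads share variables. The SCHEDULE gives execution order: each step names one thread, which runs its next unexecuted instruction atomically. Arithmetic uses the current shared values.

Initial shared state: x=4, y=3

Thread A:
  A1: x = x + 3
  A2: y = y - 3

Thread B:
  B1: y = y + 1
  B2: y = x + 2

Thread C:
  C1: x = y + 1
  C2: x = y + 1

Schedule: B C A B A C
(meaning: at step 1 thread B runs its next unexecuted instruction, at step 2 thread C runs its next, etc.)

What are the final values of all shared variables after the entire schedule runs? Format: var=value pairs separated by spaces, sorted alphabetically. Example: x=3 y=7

Step 1: thread B executes B1 (y = y + 1). Shared: x=4 y=4. PCs: A@0 B@1 C@0
Step 2: thread C executes C1 (x = y + 1). Shared: x=5 y=4. PCs: A@0 B@1 C@1
Step 3: thread A executes A1 (x = x + 3). Shared: x=8 y=4. PCs: A@1 B@1 C@1
Step 4: thread B executes B2 (y = x + 2). Shared: x=8 y=10. PCs: A@1 B@2 C@1
Step 5: thread A executes A2 (y = y - 3). Shared: x=8 y=7. PCs: A@2 B@2 C@1
Step 6: thread C executes C2 (x = y + 1). Shared: x=8 y=7. PCs: A@2 B@2 C@2

Answer: x=8 y=7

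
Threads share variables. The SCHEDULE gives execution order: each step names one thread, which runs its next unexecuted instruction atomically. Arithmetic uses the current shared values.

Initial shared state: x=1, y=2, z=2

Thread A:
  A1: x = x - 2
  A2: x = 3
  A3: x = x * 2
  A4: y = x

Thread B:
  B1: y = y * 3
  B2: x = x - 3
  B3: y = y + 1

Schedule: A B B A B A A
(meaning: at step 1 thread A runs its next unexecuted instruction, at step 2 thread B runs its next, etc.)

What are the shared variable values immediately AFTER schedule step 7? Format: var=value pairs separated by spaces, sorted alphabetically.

Answer: x=6 y=6 z=2

Derivation:
Step 1: thread A executes A1 (x = x - 2). Shared: x=-1 y=2 z=2. PCs: A@1 B@0
Step 2: thread B executes B1 (y = y * 3). Shared: x=-1 y=6 z=2. PCs: A@1 B@1
Step 3: thread B executes B2 (x = x - 3). Shared: x=-4 y=6 z=2. PCs: A@1 B@2
Step 4: thread A executes A2 (x = 3). Shared: x=3 y=6 z=2. PCs: A@2 B@2
Step 5: thread B executes B3 (y = y + 1). Shared: x=3 y=7 z=2. PCs: A@2 B@3
Step 6: thread A executes A3 (x = x * 2). Shared: x=6 y=7 z=2. PCs: A@3 B@3
Step 7: thread A executes A4 (y = x). Shared: x=6 y=6 z=2. PCs: A@4 B@3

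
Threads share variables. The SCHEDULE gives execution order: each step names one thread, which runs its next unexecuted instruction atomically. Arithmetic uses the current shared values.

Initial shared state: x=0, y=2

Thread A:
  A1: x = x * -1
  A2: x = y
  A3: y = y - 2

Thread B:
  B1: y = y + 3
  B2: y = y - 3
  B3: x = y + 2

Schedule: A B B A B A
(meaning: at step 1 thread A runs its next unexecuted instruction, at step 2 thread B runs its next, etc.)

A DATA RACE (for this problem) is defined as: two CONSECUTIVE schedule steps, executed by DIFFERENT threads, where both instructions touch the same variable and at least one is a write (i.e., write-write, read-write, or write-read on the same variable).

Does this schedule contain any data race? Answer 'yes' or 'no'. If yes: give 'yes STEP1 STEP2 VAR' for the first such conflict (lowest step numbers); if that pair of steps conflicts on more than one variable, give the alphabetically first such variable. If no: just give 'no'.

Answer: yes 3 4 y

Derivation:
Steps 1,2: A(r=x,w=x) vs B(r=y,w=y). No conflict.
Steps 2,3: same thread (B). No race.
Steps 3,4: B(y = y - 3) vs A(x = y). RACE on y (W-R).
Steps 4,5: A(x = y) vs B(x = y + 2). RACE on x (W-W).
Steps 5,6: B(x = y + 2) vs A(y = y - 2). RACE on y (R-W).
First conflict at steps 3,4.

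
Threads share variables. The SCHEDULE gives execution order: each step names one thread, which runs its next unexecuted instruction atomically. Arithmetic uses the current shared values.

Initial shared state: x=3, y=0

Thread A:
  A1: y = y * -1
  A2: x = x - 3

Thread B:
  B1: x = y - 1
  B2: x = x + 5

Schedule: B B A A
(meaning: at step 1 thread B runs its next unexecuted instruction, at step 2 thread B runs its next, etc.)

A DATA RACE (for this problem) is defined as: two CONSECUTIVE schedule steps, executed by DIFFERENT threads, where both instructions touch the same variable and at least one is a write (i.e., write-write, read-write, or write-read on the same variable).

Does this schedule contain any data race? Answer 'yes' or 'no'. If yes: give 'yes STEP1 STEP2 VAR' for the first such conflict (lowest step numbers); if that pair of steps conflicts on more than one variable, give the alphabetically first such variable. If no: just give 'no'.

Answer: no

Derivation:
Steps 1,2: same thread (B). No race.
Steps 2,3: B(r=x,w=x) vs A(r=y,w=y). No conflict.
Steps 3,4: same thread (A). No race.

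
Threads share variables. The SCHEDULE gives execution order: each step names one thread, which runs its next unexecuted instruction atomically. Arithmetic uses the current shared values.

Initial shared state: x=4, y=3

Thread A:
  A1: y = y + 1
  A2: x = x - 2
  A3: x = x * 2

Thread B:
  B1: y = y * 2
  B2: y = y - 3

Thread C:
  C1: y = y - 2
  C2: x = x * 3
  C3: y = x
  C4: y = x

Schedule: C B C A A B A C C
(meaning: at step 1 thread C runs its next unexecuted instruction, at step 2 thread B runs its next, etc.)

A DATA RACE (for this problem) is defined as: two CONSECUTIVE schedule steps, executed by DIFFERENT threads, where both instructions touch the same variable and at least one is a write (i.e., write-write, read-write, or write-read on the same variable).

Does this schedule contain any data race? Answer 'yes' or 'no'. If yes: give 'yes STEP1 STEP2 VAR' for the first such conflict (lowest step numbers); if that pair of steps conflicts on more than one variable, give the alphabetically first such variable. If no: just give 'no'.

Steps 1,2: C(y = y - 2) vs B(y = y * 2). RACE on y (W-W).
Steps 2,3: B(r=y,w=y) vs C(r=x,w=x). No conflict.
Steps 3,4: C(r=x,w=x) vs A(r=y,w=y). No conflict.
Steps 4,5: same thread (A). No race.
Steps 5,6: A(r=x,w=x) vs B(r=y,w=y). No conflict.
Steps 6,7: B(r=y,w=y) vs A(r=x,w=x). No conflict.
Steps 7,8: A(x = x * 2) vs C(y = x). RACE on x (W-R).
Steps 8,9: same thread (C). No race.
First conflict at steps 1,2.

Answer: yes 1 2 y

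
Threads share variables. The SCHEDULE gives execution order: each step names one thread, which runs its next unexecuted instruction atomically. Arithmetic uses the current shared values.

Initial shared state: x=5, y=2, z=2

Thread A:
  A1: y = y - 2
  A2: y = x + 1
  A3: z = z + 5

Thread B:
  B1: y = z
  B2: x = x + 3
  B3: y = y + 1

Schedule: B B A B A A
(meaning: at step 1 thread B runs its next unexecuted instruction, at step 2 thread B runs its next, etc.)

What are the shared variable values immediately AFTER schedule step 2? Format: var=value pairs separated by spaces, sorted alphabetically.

Step 1: thread B executes B1 (y = z). Shared: x=5 y=2 z=2. PCs: A@0 B@1
Step 2: thread B executes B2 (x = x + 3). Shared: x=8 y=2 z=2. PCs: A@0 B@2

Answer: x=8 y=2 z=2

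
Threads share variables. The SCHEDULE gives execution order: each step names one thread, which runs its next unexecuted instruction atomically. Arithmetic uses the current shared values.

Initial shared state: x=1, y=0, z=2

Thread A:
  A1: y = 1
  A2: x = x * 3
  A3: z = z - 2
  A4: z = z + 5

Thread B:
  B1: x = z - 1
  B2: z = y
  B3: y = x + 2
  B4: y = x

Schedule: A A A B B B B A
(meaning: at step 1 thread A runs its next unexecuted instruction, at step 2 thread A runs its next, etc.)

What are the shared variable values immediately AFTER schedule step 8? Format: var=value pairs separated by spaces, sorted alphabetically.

Step 1: thread A executes A1 (y = 1). Shared: x=1 y=1 z=2. PCs: A@1 B@0
Step 2: thread A executes A2 (x = x * 3). Shared: x=3 y=1 z=2. PCs: A@2 B@0
Step 3: thread A executes A3 (z = z - 2). Shared: x=3 y=1 z=0. PCs: A@3 B@0
Step 4: thread B executes B1 (x = z - 1). Shared: x=-1 y=1 z=0. PCs: A@3 B@1
Step 5: thread B executes B2 (z = y). Shared: x=-1 y=1 z=1. PCs: A@3 B@2
Step 6: thread B executes B3 (y = x + 2). Shared: x=-1 y=1 z=1. PCs: A@3 B@3
Step 7: thread B executes B4 (y = x). Shared: x=-1 y=-1 z=1. PCs: A@3 B@4
Step 8: thread A executes A4 (z = z + 5). Shared: x=-1 y=-1 z=6. PCs: A@4 B@4

Answer: x=-1 y=-1 z=6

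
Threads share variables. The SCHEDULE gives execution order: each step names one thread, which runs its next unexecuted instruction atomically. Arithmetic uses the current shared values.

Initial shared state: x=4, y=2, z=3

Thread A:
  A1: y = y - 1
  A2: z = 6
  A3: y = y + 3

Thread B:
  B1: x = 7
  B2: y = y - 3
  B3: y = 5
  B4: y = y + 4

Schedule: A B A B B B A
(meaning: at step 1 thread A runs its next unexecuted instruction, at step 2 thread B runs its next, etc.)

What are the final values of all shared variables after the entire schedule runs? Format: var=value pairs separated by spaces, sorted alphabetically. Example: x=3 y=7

Step 1: thread A executes A1 (y = y - 1). Shared: x=4 y=1 z=3. PCs: A@1 B@0
Step 2: thread B executes B1 (x = 7). Shared: x=7 y=1 z=3. PCs: A@1 B@1
Step 3: thread A executes A2 (z = 6). Shared: x=7 y=1 z=6. PCs: A@2 B@1
Step 4: thread B executes B2 (y = y - 3). Shared: x=7 y=-2 z=6. PCs: A@2 B@2
Step 5: thread B executes B3 (y = 5). Shared: x=7 y=5 z=6. PCs: A@2 B@3
Step 6: thread B executes B4 (y = y + 4). Shared: x=7 y=9 z=6. PCs: A@2 B@4
Step 7: thread A executes A3 (y = y + 3). Shared: x=7 y=12 z=6. PCs: A@3 B@4

Answer: x=7 y=12 z=6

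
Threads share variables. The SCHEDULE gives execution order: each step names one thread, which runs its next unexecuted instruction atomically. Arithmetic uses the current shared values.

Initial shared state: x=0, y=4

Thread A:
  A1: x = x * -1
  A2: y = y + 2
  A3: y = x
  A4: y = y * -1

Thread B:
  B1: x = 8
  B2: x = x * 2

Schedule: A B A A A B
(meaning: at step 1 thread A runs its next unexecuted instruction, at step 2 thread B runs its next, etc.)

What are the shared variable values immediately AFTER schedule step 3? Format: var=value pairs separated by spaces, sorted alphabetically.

Answer: x=8 y=6

Derivation:
Step 1: thread A executes A1 (x = x * -1). Shared: x=0 y=4. PCs: A@1 B@0
Step 2: thread B executes B1 (x = 8). Shared: x=8 y=4. PCs: A@1 B@1
Step 3: thread A executes A2 (y = y + 2). Shared: x=8 y=6. PCs: A@2 B@1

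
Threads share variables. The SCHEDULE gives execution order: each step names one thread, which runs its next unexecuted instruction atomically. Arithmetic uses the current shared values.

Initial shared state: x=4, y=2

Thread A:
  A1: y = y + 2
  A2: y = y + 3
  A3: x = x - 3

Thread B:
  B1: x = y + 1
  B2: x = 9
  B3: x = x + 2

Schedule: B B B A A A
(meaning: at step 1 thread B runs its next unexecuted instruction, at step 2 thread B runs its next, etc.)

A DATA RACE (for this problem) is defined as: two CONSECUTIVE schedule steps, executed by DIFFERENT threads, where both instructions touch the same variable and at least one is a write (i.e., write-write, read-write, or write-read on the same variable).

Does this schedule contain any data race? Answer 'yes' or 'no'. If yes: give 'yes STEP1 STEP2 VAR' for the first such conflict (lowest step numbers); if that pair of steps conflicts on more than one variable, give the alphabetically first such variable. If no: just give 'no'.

Answer: no

Derivation:
Steps 1,2: same thread (B). No race.
Steps 2,3: same thread (B). No race.
Steps 3,4: B(r=x,w=x) vs A(r=y,w=y). No conflict.
Steps 4,5: same thread (A). No race.
Steps 5,6: same thread (A). No race.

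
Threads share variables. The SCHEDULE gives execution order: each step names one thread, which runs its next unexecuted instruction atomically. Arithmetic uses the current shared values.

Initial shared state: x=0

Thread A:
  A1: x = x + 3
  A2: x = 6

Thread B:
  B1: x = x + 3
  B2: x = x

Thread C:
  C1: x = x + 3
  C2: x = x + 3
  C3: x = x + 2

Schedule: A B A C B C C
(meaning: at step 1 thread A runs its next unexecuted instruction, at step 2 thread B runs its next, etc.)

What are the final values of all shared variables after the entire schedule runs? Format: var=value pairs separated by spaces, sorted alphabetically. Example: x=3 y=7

Answer: x=14

Derivation:
Step 1: thread A executes A1 (x = x + 3). Shared: x=3. PCs: A@1 B@0 C@0
Step 2: thread B executes B1 (x = x + 3). Shared: x=6. PCs: A@1 B@1 C@0
Step 3: thread A executes A2 (x = 6). Shared: x=6. PCs: A@2 B@1 C@0
Step 4: thread C executes C1 (x = x + 3). Shared: x=9. PCs: A@2 B@1 C@1
Step 5: thread B executes B2 (x = x). Shared: x=9. PCs: A@2 B@2 C@1
Step 6: thread C executes C2 (x = x + 3). Shared: x=12. PCs: A@2 B@2 C@2
Step 7: thread C executes C3 (x = x + 2). Shared: x=14. PCs: A@2 B@2 C@3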